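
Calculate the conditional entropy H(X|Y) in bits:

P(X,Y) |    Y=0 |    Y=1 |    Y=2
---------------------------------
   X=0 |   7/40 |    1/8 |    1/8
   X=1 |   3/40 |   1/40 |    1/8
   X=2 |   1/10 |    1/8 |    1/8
1.4876 bits

Using the chain rule: H(X|Y) = H(X,Y) - H(Y)

First, compute H(X,Y) = 3.0606 bits

Marginal P(Y) = (7/20, 11/40, 3/8)
H(Y) = 1.5729 bits

H(X|Y) = H(X,Y) - H(Y) = 3.0606 - 1.5729 = 1.4876 bits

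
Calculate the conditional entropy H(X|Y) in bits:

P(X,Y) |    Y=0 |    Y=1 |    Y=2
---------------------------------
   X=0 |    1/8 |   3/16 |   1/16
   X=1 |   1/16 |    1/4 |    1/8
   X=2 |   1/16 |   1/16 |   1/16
1.4528 bits

Using the chain rule: H(X|Y) = H(X,Y) - H(Y)

First, compute H(X,Y) = 2.9528 bits

Marginal P(Y) = (1/4, 1/2, 1/4)
H(Y) = 1.5000 bits

H(X|Y) = H(X,Y) - H(Y) = 2.9528 - 1.5000 = 1.4528 bits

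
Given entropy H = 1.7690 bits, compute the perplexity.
3.4082

Perplexity is 2^H (or exp(H) for natural log).

H = 1.7690 bits
Perplexity = 2^1.7690 = 3.4082

Interpretation: The model's uncertainty is equivalent to choosing uniformly among 3.4 options.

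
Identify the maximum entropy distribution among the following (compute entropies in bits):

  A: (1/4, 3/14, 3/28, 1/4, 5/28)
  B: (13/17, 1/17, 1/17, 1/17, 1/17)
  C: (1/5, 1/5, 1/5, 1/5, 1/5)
C

For a discrete distribution over n outcomes, entropy is maximized by the uniform distribution.

Computing entropies:
H(A) = 2.2653 bits
H(B) = 1.2577 bits
H(C) = 2.3219 bits

The uniform distribution (where all probabilities equal 1/5) achieves the maximum entropy of log_2(5) = 2.3219 bits.

Distribution C has the highest entropy.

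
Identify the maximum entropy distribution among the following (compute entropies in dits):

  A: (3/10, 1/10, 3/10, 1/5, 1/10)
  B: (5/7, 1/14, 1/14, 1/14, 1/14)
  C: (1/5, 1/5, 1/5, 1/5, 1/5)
C

For a discrete distribution over n outcomes, entropy is maximized by the uniform distribution.

Computing entropies:
H(A) = 0.6535 dits
H(B) = 0.4318 dits
H(C) = 0.6990 dits

The uniform distribution (where all probabilities equal 1/5) achieves the maximum entropy of log_10(5) = 0.6990 dits.

Distribution C has the highest entropy.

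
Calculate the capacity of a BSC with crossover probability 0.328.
0.0871 bits

For a binary symmetric channel (BSC) with error probability p:
Capacity C = 1 - H(p) bits per symbol

where H(p) = -p log₂(p) - (1-p) log₂(1-p) is the binary entropy function.

H(0.328) = 0.9129 bits
C = 1 - 0.9129 = 0.0871 bits per symbol

This means we can reliably transmit up to 0.0871 bits of information per channel use.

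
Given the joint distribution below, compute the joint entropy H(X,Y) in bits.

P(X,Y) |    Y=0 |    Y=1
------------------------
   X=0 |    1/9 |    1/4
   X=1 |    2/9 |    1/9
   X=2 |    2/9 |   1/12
2.4676 bits

Joint entropy is H(X,Y) = -Σ_{x,y} p(x,y) log p(x,y).

Summing over all non-zero entries:
H(X,Y) = -[1/9·log_2(1/9) + 1/4·log_2(1/4) + 2/9·log_2(2/9) + 1/9·log_2(1/9) + 2/9·log_2(2/9) + 1/12·log_2(1/12)]
H(X,Y) = 2.4676 bits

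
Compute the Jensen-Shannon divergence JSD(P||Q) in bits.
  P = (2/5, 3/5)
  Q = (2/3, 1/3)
0.0522 bits

Jensen-Shannon divergence is:
JSD(P||Q) = 0.5 × D_KL(P||M) + 0.5 × D_KL(Q||M)
where M = 0.5 × (P + Q) is the mixture distribution.

M = 0.5 × (2/5, 3/5) + 0.5 × (2/3, 1/3) = (8/15, 7/15)

D_KL(P||M) = 0.0515 bits
D_KL(Q||M) = 0.0528 bits

JSD(P||Q) = 0.5 × 0.0515 + 0.5 × 0.0528 = 0.0522 bits

Unlike KL divergence, JSD is symmetric and bounded: 0 ≤ JSD ≤ log(2).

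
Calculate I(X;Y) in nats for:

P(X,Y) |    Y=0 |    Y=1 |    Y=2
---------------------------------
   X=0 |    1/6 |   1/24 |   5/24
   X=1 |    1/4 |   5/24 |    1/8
0.0656 nats

Mutual information: I(X;Y) = H(X) + H(Y) - H(X,Y)

Marginals:
P(X) = (5/12, 7/12), H(X) = 0.6792 nats
P(Y) = (5/12, 1/4, 1/3), H(Y) = 1.0776 nats

Joint entropy: H(X,Y) = 1.6911 nats

I(X;Y) = 0.6792 + 1.0776 - 1.6911 = 0.0656 nats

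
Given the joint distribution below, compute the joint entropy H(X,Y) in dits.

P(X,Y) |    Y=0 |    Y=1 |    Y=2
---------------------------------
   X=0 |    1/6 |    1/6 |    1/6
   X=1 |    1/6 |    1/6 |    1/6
0.7782 dits

Joint entropy is H(X,Y) = -Σ_{x,y} p(x,y) log p(x,y).

Summing over all non-zero entries:
H(X,Y) = -[1/6·log_10(1/6) + 1/6·log_10(1/6) + 1/6·log_10(1/6) + 1/6·log_10(1/6) + 1/6·log_10(1/6) + 1/6·log_10(1/6)]
H(X,Y) = 0.7782 dits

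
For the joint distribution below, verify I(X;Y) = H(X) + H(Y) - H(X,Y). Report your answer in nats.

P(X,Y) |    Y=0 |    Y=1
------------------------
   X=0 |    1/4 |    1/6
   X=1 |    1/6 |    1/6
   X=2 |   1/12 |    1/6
I(X;Y) = 0.0225 nats

Mutual information has multiple equivalent forms:
- I(X;Y) = H(X) - H(X|Y)
- I(X;Y) = H(Y) - H(Y|X)
- I(X;Y) = H(X) + H(Y) - H(X,Y)

Computing all quantities:
H(X) = 1.0776, H(Y) = 0.6931, H(X,Y) = 1.7482
H(X|Y) = 1.0550, H(Y|X) = 0.6706

Verification:
H(X) - H(X|Y) = 1.0776 - 1.0550 = 0.0225
H(Y) - H(Y|X) = 0.6931 - 0.6706 = 0.0225
H(X) + H(Y) - H(X,Y) = 1.0776 + 0.6931 - 1.7482 = 0.0225

All forms give I(X;Y) = 0.0225 nats. ✓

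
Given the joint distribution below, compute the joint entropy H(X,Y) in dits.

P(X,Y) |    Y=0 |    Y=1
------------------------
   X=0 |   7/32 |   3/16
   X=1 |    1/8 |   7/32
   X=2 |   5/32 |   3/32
0.7603 dits

Joint entropy is H(X,Y) = -Σ_{x,y} p(x,y) log p(x,y).

Summing over all non-zero entries:
H(X,Y) = -[7/32·log_10(7/32) + 3/16·log_10(3/16) + 1/8·log_10(1/8) + 7/32·log_10(7/32) + 5/32·log_10(5/32) + 3/32·log_10(3/32)]
H(X,Y) = 0.7603 dits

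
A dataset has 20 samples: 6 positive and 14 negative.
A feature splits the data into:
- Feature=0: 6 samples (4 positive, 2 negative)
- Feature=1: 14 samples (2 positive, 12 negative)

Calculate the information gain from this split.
0.1916 bits

Information Gain = H(Y) - H(Y|Feature)

Before split:
P(positive) = 6/20 = 0.3000
H(Y) = 0.8813 bits

After split:
Feature=0: H = 0.9183 bits (weight = 6/20)
Feature=1: H = 0.5917 bits (weight = 14/20)
H(Y|Feature) = (6/20)×0.9183 + (14/20)×0.5917 = 0.6897 bits

Information Gain = 0.8813 - 0.6897 = 0.1916 bits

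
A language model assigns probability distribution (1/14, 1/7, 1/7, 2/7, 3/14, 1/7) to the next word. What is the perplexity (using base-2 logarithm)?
5.5317

Perplexity is 2^H (or exp(H) for natural log).

First, H = -Σ p log p = 2.4677 bits
Perplexity = 2^2.4677 = 5.5317

Interpretation: The model's uncertainty is equivalent to choosing uniformly among 5.5 options.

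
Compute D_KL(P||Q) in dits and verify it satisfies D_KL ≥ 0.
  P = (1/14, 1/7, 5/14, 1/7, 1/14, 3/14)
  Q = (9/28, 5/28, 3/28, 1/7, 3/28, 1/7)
0.1514 dits

KL divergence satisfies the Gibbs inequality: D_KL(P||Q) ≥ 0 for all distributions P, Q.

D_KL(P||Q) = Σ p(x) log(p(x)/q(x))
Term by term:
  x=0: 1/14 × log_10[(1/14)/(9/28)] = -0.0467
  x=1: 1/7 × log_10[(1/7)/(5/28)] = -0.0138
  x=2: 5/14 × log_10[(5/14)/(3/28)] = 0.1867
  x=3: 1/7 × log_10[(1/7)/(1/7)] = 0.0000
  x=4: 1/14 × log_10[(1/14)/(3/28)] = -0.0126
  x=5: 3/14 × log_10[(3/14)/(1/7)] = 0.0377
D_KL(P||Q) = 0.1514 dits

D_KL(P||Q) = 0.1514 ≥ 0 ✓

This non-negativity is a fundamental property: relative entropy cannot be negative because it measures how different Q is from P.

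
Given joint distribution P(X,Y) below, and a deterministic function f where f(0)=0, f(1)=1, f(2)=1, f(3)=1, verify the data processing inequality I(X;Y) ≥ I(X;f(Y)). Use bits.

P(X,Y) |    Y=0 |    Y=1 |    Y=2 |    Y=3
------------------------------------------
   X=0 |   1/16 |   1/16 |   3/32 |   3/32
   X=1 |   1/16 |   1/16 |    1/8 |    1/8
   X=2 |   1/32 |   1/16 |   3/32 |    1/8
I(X;Y) = 0.0129, I(X;f(Y)) = 0.0093, inequality holds: 0.0129 ≥ 0.0093

Data Processing Inequality: For any Markov chain X → Y → Z, we have I(X;Y) ≥ I(X;Z).

Here Z = f(Y) is a deterministic function of Y, forming X → Y → Z.

Original I(X;Y) = 0.0129 bits

After applying f:
P(X,Z) where Z=f(Y):
- P(X,Z=0) = P(X,Y=0)
- P(X,Z=1) = P(X,Y=1) + P(X,Y=2) + P(X,Y=3)

I(X;Z) = I(X;f(Y)) = 0.0093 bits

Verification: 0.0129 ≥ 0.0093 ✓

Information cannot be created by processing; the function f can only lose information about X.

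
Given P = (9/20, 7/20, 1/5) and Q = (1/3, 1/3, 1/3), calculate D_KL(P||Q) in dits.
0.0217 dits

KL divergence: D_KL(P||Q) = Σ p(x) log(p(x)/q(x))

Computing term by term:
  x=0: 9/20 × log_10[(9/20)/(1/3)] = 9/20 × 0.1303 = 0.0587
  x=1: 7/20 × log_10[(7/20)/(1/3)] = 7/20 × 0.0212 = 0.0074
  x=2: 1/5 × log_10[(1/5)/(1/3)] = 1/5 × -0.2218 = -0.0444

D_KL(P||Q) = 0.0217 dits

Note: KL divergence is always non-negative and equals 0 iff P = Q.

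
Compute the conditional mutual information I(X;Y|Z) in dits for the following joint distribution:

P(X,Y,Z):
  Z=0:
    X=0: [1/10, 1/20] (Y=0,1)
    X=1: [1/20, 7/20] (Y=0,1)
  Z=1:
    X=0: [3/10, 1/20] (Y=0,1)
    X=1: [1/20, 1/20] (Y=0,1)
0.0441 dits

Conditional mutual information: I(X;Y|Z) = H(X|Z) + H(Y|Z) - H(X,Y|Z)

H(Z) = 0.2989
H(X,Z) = 0.5423 → H(X|Z) = 0.2435
H(Y,Z) = 0.5423 → H(Y|Z) = 0.2435
H(X,Y,Z) = 0.7417 → H(X,Y|Z) = 0.4428

I(X;Y|Z) = 0.2435 + 0.2435 - 0.4428 = 0.0441 dits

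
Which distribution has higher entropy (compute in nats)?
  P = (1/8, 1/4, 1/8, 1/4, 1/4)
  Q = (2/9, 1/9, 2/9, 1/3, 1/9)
P

Computing entropies in nats:
H(P) = 1.5596
H(Q) = 1.5230

Distribution P has higher entropy.

Intuition: The distribution closer to uniform (more spread out) has higher entropy.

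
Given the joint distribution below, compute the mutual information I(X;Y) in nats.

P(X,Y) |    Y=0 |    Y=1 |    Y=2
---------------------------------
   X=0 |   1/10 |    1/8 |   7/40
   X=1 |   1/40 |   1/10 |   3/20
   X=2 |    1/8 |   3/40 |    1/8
0.0375 nats

Mutual information: I(X;Y) = H(X) + H(Y) - H(X,Y)

Marginals:
P(X) = (2/5, 11/40, 13/40), H(X) = 1.0868 nats
P(Y) = (1/4, 3/10, 9/20), H(Y) = 1.0671 nats

Joint entropy: H(X,Y) = 2.1164 nats

I(X;Y) = 1.0868 + 1.0671 - 2.1164 = 0.0375 nats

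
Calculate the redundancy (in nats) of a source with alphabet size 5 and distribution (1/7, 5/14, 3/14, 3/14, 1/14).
0.1150 nats

Redundancy measures how far a source is from maximum entropy:
R = H_max - H(X)

Maximum entropy for 5 symbols: H_max = log_e(5) = 1.6094 nats
Actual entropy: H(X) = 1.4944 nats
Redundancy: R = 1.6094 - 1.4944 = 0.1150 nats

This redundancy represents potential for compression: the source could be compressed by 0.1150 nats per symbol.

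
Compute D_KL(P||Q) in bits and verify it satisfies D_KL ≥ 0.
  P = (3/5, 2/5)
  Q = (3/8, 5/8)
0.1493 bits

KL divergence satisfies the Gibbs inequality: D_KL(P||Q) ≥ 0 for all distributions P, Q.

D_KL(P||Q) = Σ p(x) log(p(x)/q(x))
Term by term:
  x=0: 3/5 × log_2[(3/5)/(3/8)] = 0.4068
  x=1: 2/5 × log_2[(2/5)/(5/8)] = -0.2575
D_KL(P||Q) = 0.1493 bits

D_KL(P||Q) = 0.1493 ≥ 0 ✓

This non-negativity is a fundamental property: relative entropy cannot be negative because it measures how different Q is from P.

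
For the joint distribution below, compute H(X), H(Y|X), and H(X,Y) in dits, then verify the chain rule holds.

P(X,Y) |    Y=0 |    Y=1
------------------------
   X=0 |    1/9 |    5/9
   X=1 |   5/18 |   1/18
H(X,Y) = 0.4721, H(X) = 0.2764, H(Y|X) = 0.1957 (all in dits)

Chain rule: H(X,Y) = H(X) + H(Y|X)

Left side — joint entropy directly:
H(X,Y) = -Σ p(x,y) log p(x,y) = 0.4721 dits

Right side — compute H(Y|X) from the conditional distributions:
P(X) = (2/3, 1/3), so H(X) = 0.2764 dits
H(Y|X) = Σ_x P(X=x) · H(Y|X=x):
  P(Y|X=0) = (1/6, 5/6), H(Y|X=0) = 0.1957, weight P(X=0) = 2/3
  P(Y|X=1) = (5/6, 1/6), H(Y|X=1) = 0.1957, weight P(X=1) = 1/3
H(Y|X) = 0.1957 dits

H(X) + H(Y|X) = 0.2764 + 0.1957 = 0.4721 dits

Both sides equal 0.4721 dits. ✓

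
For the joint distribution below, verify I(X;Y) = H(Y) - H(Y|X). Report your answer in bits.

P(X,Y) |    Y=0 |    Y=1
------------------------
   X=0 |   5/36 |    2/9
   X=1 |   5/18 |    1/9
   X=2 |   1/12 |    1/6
I(X;Y) = 0.0877 bits

Mutual information has multiple equivalent forms:
- I(X;Y) = H(X) - H(X|Y)
- I(X;Y) = H(Y) - H(Y|X)
- I(X;Y) = H(X) + H(Y) - H(X,Y)

Computing all quantities:
H(X) = 1.5605, H(Y) = 1.0000, H(X,Y) = 2.4729
H(X|Y) = 1.4729, H(Y|X) = 0.9123

Verification:
H(X) - H(X|Y) = 1.5605 - 1.4729 = 0.0877
H(Y) - H(Y|X) = 1.0000 - 0.9123 = 0.0877
H(X) + H(Y) - H(X,Y) = 1.5605 + 1.0000 - 2.4729 = 0.0877

All forms give I(X;Y) = 0.0877 bits. ✓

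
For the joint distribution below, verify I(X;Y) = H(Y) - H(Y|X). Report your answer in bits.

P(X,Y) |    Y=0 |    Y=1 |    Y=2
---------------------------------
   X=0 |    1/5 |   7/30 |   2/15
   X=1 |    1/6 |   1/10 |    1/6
I(X;Y) = 0.0316 bits

Mutual information has multiple equivalent forms:
- I(X;Y) = H(X) - H(X|Y)
- I(X;Y) = H(Y) - H(Y|X)
- I(X;Y) = H(X) + H(Y) - H(X,Y)

Computing all quantities:
H(X) = 0.9871, H(Y) = 1.5801, H(X,Y) = 2.5357
H(X|Y) = 0.9556, H(Y|X) = 1.5486

Verification:
H(X) - H(X|Y) = 0.9871 - 0.9556 = 0.0316
H(Y) - H(Y|X) = 1.5801 - 1.5486 = 0.0316
H(X) + H(Y) - H(X,Y) = 0.9871 + 1.5801 - 2.5357 = 0.0316

All forms give I(X;Y) = 0.0316 bits. ✓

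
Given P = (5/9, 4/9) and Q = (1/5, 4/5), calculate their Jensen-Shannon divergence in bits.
0.1000 bits

Jensen-Shannon divergence is:
JSD(P||Q) = 0.5 × D_KL(P||M) + 0.5 × D_KL(Q||M)
where M = 0.5 × (P + Q) is the mixture distribution.

M = 0.5 × (5/9, 4/9) + 0.5 × (1/5, 4/5) = (0.377778, 0.622222)

D_KL(P||M) = 0.0934 bits
D_KL(Q||M) = 0.1065 bits

JSD(P||Q) = 0.5 × 0.0934 + 0.5 × 0.1065 = 0.1000 bits

Unlike KL divergence, JSD is symmetric and bounded: 0 ≤ JSD ≤ log(2).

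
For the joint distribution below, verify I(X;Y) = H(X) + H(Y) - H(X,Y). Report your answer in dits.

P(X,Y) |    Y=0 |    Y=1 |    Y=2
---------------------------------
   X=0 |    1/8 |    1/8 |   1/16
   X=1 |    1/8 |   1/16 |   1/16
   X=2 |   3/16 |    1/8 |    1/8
I(X;Y) = 0.0044 dits

Mutual information has multiple equivalent forms:
- I(X;Y) = H(X) - H(X|Y)
- I(X;Y) = H(Y) - H(Y|X)
- I(X;Y) = H(X) + H(Y) - H(X,Y)

Computing all quantities:
H(X) = 0.4654, H(Y) = 0.4654, H(X,Y) = 0.9265
H(X|Y) = 0.4611, H(Y|X) = 0.4611

Verification:
H(X) - H(X|Y) = 0.4654 - 0.4611 = 0.0044
H(Y) - H(Y|X) = 0.4654 - 0.4611 = 0.0044
H(X) + H(Y) - H(X,Y) = 0.4654 + 0.4654 - 0.9265 = 0.0044

All forms give I(X;Y) = 0.0044 dits. ✓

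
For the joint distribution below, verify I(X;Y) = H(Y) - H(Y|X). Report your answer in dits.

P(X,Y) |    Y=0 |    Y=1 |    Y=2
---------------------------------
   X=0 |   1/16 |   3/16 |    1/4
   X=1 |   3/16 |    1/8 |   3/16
I(X;Y) = 0.0189 dits

Mutual information has multiple equivalent forms:
- I(X;Y) = H(X) - H(X|Y)
- I(X;Y) = H(Y) - H(Y|X)
- I(X;Y) = H(X) + H(Y) - H(X,Y)

Computing all quantities:
H(X) = 0.3010, H(Y) = 0.4654, H(X,Y) = 0.7476
H(X|Y) = 0.2821, H(Y|X) = 0.4466

Verification:
H(X) - H(X|Y) = 0.3010 - 0.2821 = 0.0189
H(Y) - H(Y|X) = 0.4654 - 0.4466 = 0.0189
H(X) + H(Y) - H(X,Y) = 0.3010 + 0.4654 - 0.7476 = 0.0189

All forms give I(X;Y) = 0.0189 dits. ✓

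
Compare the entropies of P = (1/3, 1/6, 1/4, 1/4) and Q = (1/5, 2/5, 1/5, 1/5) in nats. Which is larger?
P

Computing entropies in nats:
H(P) = 1.3580
H(Q) = 1.3322

Distribution P has higher entropy.

Intuition: The distribution closer to uniform (more spread out) has higher entropy.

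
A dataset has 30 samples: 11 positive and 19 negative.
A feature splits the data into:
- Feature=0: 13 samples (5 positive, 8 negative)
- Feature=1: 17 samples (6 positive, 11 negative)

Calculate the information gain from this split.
0.0008 bits

Information Gain = H(Y) - H(Y|Feature)

Before split:
P(positive) = 11/30 = 0.3667
H(Y) = 0.9481 bits

After split:
Feature=0: H = 0.9612 bits (weight = 13/30)
Feature=1: H = 0.9367 bits (weight = 17/30)
H(Y|Feature) = (13/30)×0.9612 + (17/30)×0.9367 = 0.9473 bits

Information Gain = 0.9481 - 0.9473 = 0.0008 bits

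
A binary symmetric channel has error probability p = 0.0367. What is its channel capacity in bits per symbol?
0.7730 bits

For a binary symmetric channel (BSC) with error probability p:
Capacity C = 1 - H(p) bits per symbol

where H(p) = -p log₂(p) - (1-p) log₂(1-p) is the binary entropy function.

H(0.0367) = 0.2270 bits
C = 1 - 0.2270 = 0.7730 bits per symbol

This means we can reliably transmit up to 0.7730 bits of information per channel use.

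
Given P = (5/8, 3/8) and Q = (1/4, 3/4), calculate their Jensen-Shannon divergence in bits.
0.1058 bits

Jensen-Shannon divergence is:
JSD(P||Q) = 0.5 × D_KL(P||M) + 0.5 × D_KL(Q||M)
where M = 0.5 × (P + Q) is the mixture distribution.

M = 0.5 × (5/8, 3/8) + 0.5 × (1/4, 3/4) = (7/16, 9/16)

D_KL(P||M) = 0.1022 bits
D_KL(Q||M) = 0.1094 bits

JSD(P||Q) = 0.5 × 0.1022 + 0.5 × 0.1094 = 0.1058 bits

Unlike KL divergence, JSD is symmetric and bounded: 0 ≤ JSD ≤ log(2).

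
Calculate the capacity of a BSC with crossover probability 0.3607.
0.0567 bits

For a binary symmetric channel (BSC) with error probability p:
Capacity C = 1 - H(p) bits per symbol

where H(p) = -p log₂(p) - (1-p) log₂(1-p) is the binary entropy function.

H(0.3607) = 0.9433 bits
C = 1 - 0.9433 = 0.0567 bits per symbol

This means we can reliably transmit up to 0.0567 bits of information per channel use.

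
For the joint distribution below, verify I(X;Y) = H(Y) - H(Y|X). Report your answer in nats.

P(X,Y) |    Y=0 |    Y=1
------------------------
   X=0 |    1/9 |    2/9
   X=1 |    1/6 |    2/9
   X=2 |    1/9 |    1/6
I(X;Y) = 0.0036 nats

Mutual information has multiple equivalent forms:
- I(X;Y) = H(X) - H(X|Y)
- I(X;Y) = H(Y) - H(Y|X)
- I(X;Y) = H(X) + H(Y) - H(X,Y)

Computing all quantities:
H(X) = 1.0893, H(Y) = 0.6682, H(X,Y) = 1.7540
H(X|Y) = 1.0858, H(Y|X) = 0.6647

Verification:
H(X) - H(X|Y) = 1.0893 - 1.0858 = 0.0036
H(Y) - H(Y|X) = 0.6682 - 0.6647 = 0.0036
H(X) + H(Y) - H(X,Y) = 1.0893 + 0.6682 - 1.7540 = 0.0036

All forms give I(X;Y) = 0.0036 nats. ✓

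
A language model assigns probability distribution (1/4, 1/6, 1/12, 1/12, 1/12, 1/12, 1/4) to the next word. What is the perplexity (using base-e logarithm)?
6.1723

Perplexity is e^H (or exp(H) for natural log).

First, H = -Σ p log p = 1.8201 nats
Perplexity = e^1.8201 = 6.1723

Interpretation: The model's uncertainty is equivalent to choosing uniformly among 6.2 options.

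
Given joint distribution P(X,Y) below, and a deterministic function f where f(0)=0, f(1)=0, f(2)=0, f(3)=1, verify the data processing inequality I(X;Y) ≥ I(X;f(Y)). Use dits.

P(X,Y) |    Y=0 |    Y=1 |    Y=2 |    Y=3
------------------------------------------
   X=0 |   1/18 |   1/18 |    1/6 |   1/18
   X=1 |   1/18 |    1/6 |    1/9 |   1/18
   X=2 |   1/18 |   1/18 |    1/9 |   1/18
I(X;Y) = 0.0172, I(X;f(Y)) = 0.0008, inequality holds: 0.0172 ≥ 0.0008

Data Processing Inequality: For any Markov chain X → Y → Z, we have I(X;Y) ≥ I(X;Z).

Here Z = f(Y) is a deterministic function of Y, forming X → Y → Z.

Original I(X;Y) = 0.0172 dits

After applying f:
P(X,Z) where Z=f(Y):
- P(X,Z=0) = P(X,Y=0) + P(X,Y=1) + P(X,Y=2)
- P(X,Z=1) = P(X,Y=3)

I(X;Z) = I(X;f(Y)) = 0.0008 dits

Verification: 0.0172 ≥ 0.0008 ✓

Information cannot be created by processing; the function f can only lose information about X.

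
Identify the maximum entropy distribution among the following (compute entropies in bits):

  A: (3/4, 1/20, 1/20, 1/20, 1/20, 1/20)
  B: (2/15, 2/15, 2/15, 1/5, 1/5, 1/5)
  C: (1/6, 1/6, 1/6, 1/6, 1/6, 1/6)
C

For a discrete distribution over n outcomes, entropy is maximized by the uniform distribution.

Computing entropies:
H(A) = 1.3918 bits
H(B) = 2.5559 bits
H(C) = 2.5850 bits

The uniform distribution (where all probabilities equal 1/6) achieves the maximum entropy of log_2(6) = 2.5850 bits.

Distribution C has the highest entropy.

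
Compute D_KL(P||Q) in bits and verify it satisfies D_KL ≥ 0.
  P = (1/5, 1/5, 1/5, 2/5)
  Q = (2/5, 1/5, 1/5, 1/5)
0.2000 bits

KL divergence satisfies the Gibbs inequality: D_KL(P||Q) ≥ 0 for all distributions P, Q.

D_KL(P||Q) = Σ p(x) log(p(x)/q(x))
Term by term:
  x=0: 1/5 × log_2[(1/5)/(2/5)] = -0.2000
  x=1: 1/5 × log_2[(1/5)/(1/5)] = 0.0000
  x=2: 1/5 × log_2[(1/5)/(1/5)] = 0.0000
  x=3: 2/5 × log_2[(2/5)/(1/5)] = 0.4000
D_KL(P||Q) = 0.2000 bits

D_KL(P||Q) = 0.2000 ≥ 0 ✓

This non-negativity is a fundamental property: relative entropy cannot be negative because it measures how different Q is from P.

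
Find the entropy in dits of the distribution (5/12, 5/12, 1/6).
0.4465 dits

Shannon entropy is H(X) = -Σ p(x) log p(x).

For P = (5/12, 5/12, 1/6):
H = -5/12 × log_10(5/12) -5/12 × log_10(5/12) -1/6 × log_10(1/6)
H = 0.4465 dits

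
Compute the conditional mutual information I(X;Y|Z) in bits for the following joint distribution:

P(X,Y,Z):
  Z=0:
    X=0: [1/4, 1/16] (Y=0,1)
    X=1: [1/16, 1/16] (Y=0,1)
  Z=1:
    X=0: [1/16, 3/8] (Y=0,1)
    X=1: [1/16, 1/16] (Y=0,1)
0.0730 bits

Conditional mutual information: I(X;Y|Z) = H(X|Z) + H(Y|Z) - H(X,Y|Z)

H(Z) = 0.9887
H(X,Z) = 1.7962 → H(X|Z) = 0.8075
H(Y,Z) = 1.7962 → H(Y|Z) = 0.8075
H(X,Y,Z) = 2.5306 → H(X,Y|Z) = 1.5419

I(X;Y|Z) = 0.8075 + 0.8075 - 1.5419 = 0.0730 bits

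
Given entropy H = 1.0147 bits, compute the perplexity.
2.0205

Perplexity is 2^H (or exp(H) for natural log).

H = 1.0147 bits
Perplexity = 2^1.0147 = 2.0205

Interpretation: The model's uncertainty is equivalent to choosing uniformly among 2.0 options.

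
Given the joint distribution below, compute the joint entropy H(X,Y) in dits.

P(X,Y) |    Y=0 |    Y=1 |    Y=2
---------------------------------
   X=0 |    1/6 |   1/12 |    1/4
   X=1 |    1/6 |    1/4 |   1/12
0.7403 dits

Joint entropy is H(X,Y) = -Σ_{x,y} p(x,y) log p(x,y).

Summing over all non-zero entries:
H(X,Y) = -[1/6·log_10(1/6) + 1/12·log_10(1/12) + 1/4·log_10(1/4) + 1/6·log_10(1/6) + 1/4·log_10(1/4) + 1/12·log_10(1/12)]
H(X,Y) = 0.7403 dits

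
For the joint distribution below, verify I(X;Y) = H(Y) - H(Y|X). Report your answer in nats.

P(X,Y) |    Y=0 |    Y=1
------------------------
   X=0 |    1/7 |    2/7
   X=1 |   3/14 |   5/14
I(X;Y) = 0.0009 nats

Mutual information has multiple equivalent forms:
- I(X;Y) = H(X) - H(X|Y)
- I(X;Y) = H(Y) - H(Y|X)
- I(X;Y) = H(X) + H(Y) - H(X,Y)

Computing all quantities:
H(X) = 0.6829, H(Y) = 0.6518, H(X,Y) = 1.3337
H(X|Y) = 0.6820, H(Y|X) = 0.6508

Verification:
H(X) - H(X|Y) = 0.6829 - 0.6820 = 0.0009
H(Y) - H(Y|X) = 0.6518 - 0.6508 = 0.0009
H(X) + H(Y) - H(X,Y) = 0.6829 + 0.6518 - 1.3337 = 0.0009

All forms give I(X;Y) = 0.0009 nats. ✓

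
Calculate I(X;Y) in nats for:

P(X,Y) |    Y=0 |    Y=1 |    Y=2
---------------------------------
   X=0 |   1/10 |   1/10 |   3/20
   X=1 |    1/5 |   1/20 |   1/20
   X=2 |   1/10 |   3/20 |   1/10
0.0733 nats

Mutual information: I(X;Y) = H(X) + H(Y) - H(X,Y)

Marginals:
P(X) = (7/20, 3/10, 7/20), H(X) = 1.0961 nats
P(Y) = (2/5, 3/10, 3/10), H(Y) = 1.0889 nats

Joint entropy: H(X,Y) = 2.1116 nats

I(X;Y) = 1.0961 + 1.0889 - 2.1116 = 0.0733 nats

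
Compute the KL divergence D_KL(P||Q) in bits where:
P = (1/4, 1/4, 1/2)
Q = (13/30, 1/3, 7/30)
0.2476 bits

KL divergence: D_KL(P||Q) = Σ p(x) log(p(x)/q(x))

Computing term by term:
  x=0: 1/4 × log_2[(1/4)/(13/30)] = 1/4 × -0.7935 = -0.1984
  x=1: 1/4 × log_2[(1/4)/(1/3)] = 1/4 × -0.4150 = -0.1038
  x=2: 1/2 × log_2[(1/2)/(7/30)] = 1/2 × 1.0995 = 0.5498

D_KL(P||Q) = 0.2476 bits

Note: KL divergence is always non-negative and equals 0 iff P = Q.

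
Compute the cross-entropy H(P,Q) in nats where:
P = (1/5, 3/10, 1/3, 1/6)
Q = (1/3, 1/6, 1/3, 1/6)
1.4221 nats

Cross-entropy: H(P,Q) = -Σ p(x) log q(x)

Alternatively: H(P,Q) = H(P) + D_KL(P||Q)
H(P) = 1.3479 nats
D_KL(P||Q) = 0.0742 nats

H(P,Q) = 1.3479 + 0.0742 = 1.4221 nats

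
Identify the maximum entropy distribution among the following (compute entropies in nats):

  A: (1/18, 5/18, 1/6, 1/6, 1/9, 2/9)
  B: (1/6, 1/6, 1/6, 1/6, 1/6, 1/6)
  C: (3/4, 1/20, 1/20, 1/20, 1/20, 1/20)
B

For a discrete distribution over n outcomes, entropy is maximized by the uniform distribution.

Computing entropies:
H(A) = 1.6920 nats
H(B) = 1.7918 nats
H(C) = 0.9647 nats

The uniform distribution (where all probabilities equal 1/6) achieves the maximum entropy of log_e(6) = 1.7918 nats.

Distribution B has the highest entropy.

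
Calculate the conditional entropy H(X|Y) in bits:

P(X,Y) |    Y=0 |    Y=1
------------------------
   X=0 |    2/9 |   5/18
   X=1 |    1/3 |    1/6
0.9636 bits

Using the chain rule: H(X|Y) = H(X,Y) - H(Y)

First, compute H(X,Y) = 1.9547 bits

Marginal P(Y) = (5/9, 4/9)
H(Y) = 0.9911 bits

H(X|Y) = H(X,Y) - H(Y) = 1.9547 - 0.9911 = 0.9636 bits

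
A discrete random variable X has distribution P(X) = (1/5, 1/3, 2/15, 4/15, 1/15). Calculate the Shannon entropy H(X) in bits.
2.1493 bits

Shannon entropy is H(X) = -Σ p(x) log p(x).

For P = (1/5, 1/3, 2/15, 4/15, 1/15):
H = -1/5 × log_2(1/5) -1/3 × log_2(1/3) -2/15 × log_2(2/15) -4/15 × log_2(4/15) -1/15 × log_2(1/15)
H = 2.1493 bits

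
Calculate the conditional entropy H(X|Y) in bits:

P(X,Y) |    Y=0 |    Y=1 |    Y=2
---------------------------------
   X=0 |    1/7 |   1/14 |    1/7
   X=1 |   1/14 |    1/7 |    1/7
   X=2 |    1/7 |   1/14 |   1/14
1.5157 bits

Using the chain rule: H(X|Y) = H(X,Y) - H(Y)

First, compute H(X,Y) = 3.0931 bits

Marginal P(Y) = (5/14, 2/7, 5/14)
H(Y) = 1.5774 bits

H(X|Y) = H(X,Y) - H(Y) = 3.0931 - 1.5774 = 1.5157 bits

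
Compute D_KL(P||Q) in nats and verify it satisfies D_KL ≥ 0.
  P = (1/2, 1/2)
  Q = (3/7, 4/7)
0.0103 nats

KL divergence satisfies the Gibbs inequality: D_KL(P||Q) ≥ 0 for all distributions P, Q.

D_KL(P||Q) = Σ p(x) log(p(x)/q(x))
Term by term:
  x=0: 1/2 × log_e[(1/2)/(3/7)] = 0.0771
  x=1: 1/2 × log_e[(1/2)/(4/7)] = -0.0668
D_KL(P||Q) = 0.0103 nats

D_KL(P||Q) = 0.0103 ≥ 0 ✓

This non-negativity is a fundamental property: relative entropy cannot be negative because it measures how different Q is from P.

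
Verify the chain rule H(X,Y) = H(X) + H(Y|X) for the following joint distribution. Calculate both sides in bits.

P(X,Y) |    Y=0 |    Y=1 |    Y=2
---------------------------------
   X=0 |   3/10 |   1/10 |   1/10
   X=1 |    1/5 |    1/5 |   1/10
H(X,Y) = 2.4464, H(X) = 1.0000, H(Y|X) = 1.4464 (all in bits)

Chain rule: H(X,Y) = H(X) + H(Y|X)

Left side — joint entropy directly:
H(X,Y) = -Σ p(x,y) log p(x,y) = 2.4464 bits

Right side — compute H(Y|X) from the conditional distributions:
P(X) = (1/2, 1/2), so H(X) = 1.0000 bits
H(Y|X) = Σ_x P(X=x) · H(Y|X=x):
  P(Y|X=0) = (3/5, 1/5, 1/5), H(Y|X=0) = 1.3710, weight P(X=0) = 1/2
  P(Y|X=1) = (2/5, 2/5, 1/5), H(Y|X=1) = 1.5219, weight P(X=1) = 1/2
H(Y|X) = 1.4464 bits

H(X) + H(Y|X) = 1.0000 + 1.4464 = 2.4464 bits

Both sides equal 2.4464 bits. ✓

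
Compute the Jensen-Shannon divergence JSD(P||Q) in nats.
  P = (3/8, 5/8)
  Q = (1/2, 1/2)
0.0080 nats

Jensen-Shannon divergence is:
JSD(P||Q) = 0.5 × D_KL(P||M) + 0.5 × D_KL(Q||M)
where M = 0.5 × (P + Q) is the mixture distribution.

M = 0.5 × (3/8, 5/8) + 0.5 × (1/2, 1/2) = (7/16, 9/16)

D_KL(P||M) = 0.0080 nats
D_KL(Q||M) = 0.0079 nats

JSD(P||Q) = 0.5 × 0.0080 + 0.5 × 0.0079 = 0.0080 nats

Unlike KL divergence, JSD is symmetric and bounded: 0 ≤ JSD ≤ log(2).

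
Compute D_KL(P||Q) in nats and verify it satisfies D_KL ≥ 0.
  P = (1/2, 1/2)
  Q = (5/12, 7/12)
0.0141 nats

KL divergence satisfies the Gibbs inequality: D_KL(P||Q) ≥ 0 for all distributions P, Q.

D_KL(P||Q) = Σ p(x) log(p(x)/q(x))
Term by term:
  x=0: 1/2 × log_e[(1/2)/(5/12)] = 0.0912
  x=1: 1/2 × log_e[(1/2)/(7/12)] = -0.0771
D_KL(P||Q) = 0.0141 nats

D_KL(P||Q) = 0.0141 ≥ 0 ✓

This non-negativity is a fundamental property: relative entropy cannot be negative because it measures how different Q is from P.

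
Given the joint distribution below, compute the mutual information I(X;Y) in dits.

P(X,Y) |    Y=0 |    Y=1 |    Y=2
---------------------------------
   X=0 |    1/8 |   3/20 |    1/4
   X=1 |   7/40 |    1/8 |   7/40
0.0047 dits

Mutual information: I(X;Y) = H(X) + H(Y) - H(X,Y)

Marginals:
P(X) = (21/40, 19/40), H(X) = 0.3005 dits
P(Y) = (3/10, 11/40, 17/40), H(Y) = 0.4690 dits

Joint entropy: H(X,Y) = 0.7648 dits

I(X;Y) = 0.3005 + 0.4690 - 0.7648 = 0.0047 dits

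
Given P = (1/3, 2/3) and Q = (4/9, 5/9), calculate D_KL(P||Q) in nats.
0.0257 nats

KL divergence: D_KL(P||Q) = Σ p(x) log(p(x)/q(x))

Computing term by term:
  x=0: 1/3 × log_e[(1/3)/(4/9)] = 1/3 × -0.2877 = -0.0959
  x=1: 2/3 × log_e[(2/3)/(5/9)] = 2/3 × 0.1823 = 0.1215

D_KL(P||Q) = 0.0257 nats

Note: KL divergence is always non-negative and equals 0 iff P = Q.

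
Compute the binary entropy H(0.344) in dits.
0.2795 dits

The binary entropy function is:
H(p) = -p log(p) - (1-p) log(1-p)

H(0.344) = -0.344 × log_10(0.344) - 0.656 × log_10(0.656)
H(0.344) = 0.2795 dits

Note: Binary entropy is maximized at p=0.5 (H=1 bit) and minimized at p=0 or p=1 (H=0).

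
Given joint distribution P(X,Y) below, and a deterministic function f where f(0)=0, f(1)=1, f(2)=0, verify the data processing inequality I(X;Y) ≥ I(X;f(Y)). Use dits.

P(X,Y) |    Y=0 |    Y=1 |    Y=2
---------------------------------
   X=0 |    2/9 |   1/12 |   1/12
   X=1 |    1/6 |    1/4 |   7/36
I(X;Y) = 0.0198, I(X;f(Y)) = 0.0091, inequality holds: 0.0198 ≥ 0.0091

Data Processing Inequality: For any Markov chain X → Y → Z, we have I(X;Y) ≥ I(X;Z).

Here Z = f(Y) is a deterministic function of Y, forming X → Y → Z.

Original I(X;Y) = 0.0198 dits

After applying f:
P(X,Z) where Z=f(Y):
- P(X,Z=0) = P(X,Y=0) + P(X,Y=2)
- P(X,Z=1) = P(X,Y=1)

I(X;Z) = I(X;f(Y)) = 0.0091 dits

Verification: 0.0198 ≥ 0.0091 ✓

Information cannot be created by processing; the function f can only lose information about X.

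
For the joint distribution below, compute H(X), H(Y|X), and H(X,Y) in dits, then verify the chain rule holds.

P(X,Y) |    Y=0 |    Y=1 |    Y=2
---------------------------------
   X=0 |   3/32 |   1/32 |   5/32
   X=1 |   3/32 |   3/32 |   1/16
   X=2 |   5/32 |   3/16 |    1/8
H(X,Y) = 0.9126, H(X) = 0.4597, H(Y|X) = 0.4529 (all in dits)

Chain rule: H(X,Y) = H(X) + H(Y|X)

Left side — joint entropy directly:
H(X,Y) = -Σ p(x,y) log p(x,y) = 0.9126 dits

Right side — compute H(Y|X) from the conditional distributions:
P(X) = (9/32, 1/4, 15/32), so H(X) = 0.4597 dits
H(Y|X) = Σ_x P(X=x) · H(Y|X=x):
  P(Y|X=0) = (1/3, 1/9, 5/9), H(Y|X=0) = 0.4069, weight P(X=0) = 9/32
  P(Y|X=1) = (3/8, 3/8, 1/4), H(Y|X=1) = 0.4700, weight P(X=1) = 1/4
  P(Y|X=2) = (1/3, 2/5, 4/15), H(Y|X=2) = 0.4713, weight P(X=2) = 15/32
H(Y|X) = 0.4529 dits

H(X) + H(Y|X) = 0.4597 + 0.4529 = 0.9126 dits

Both sides equal 0.9126 dits. ✓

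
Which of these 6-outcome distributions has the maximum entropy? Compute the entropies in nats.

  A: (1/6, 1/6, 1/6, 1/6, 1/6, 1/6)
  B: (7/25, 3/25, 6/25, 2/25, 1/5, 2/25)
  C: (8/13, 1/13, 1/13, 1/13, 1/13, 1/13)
A

For a discrete distribution over n outcomes, entropy is maximized by the uniform distribution.

Computing entropies:
H(A) = 1.7918 nats
H(B) = 1.6794 nats
H(C) = 1.2853 nats

The uniform distribution (where all probabilities equal 1/6) achieves the maximum entropy of log_e(6) = 1.7918 nats.

Distribution A has the highest entropy.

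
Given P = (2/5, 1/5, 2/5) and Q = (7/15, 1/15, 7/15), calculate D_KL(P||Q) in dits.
0.0419 dits

KL divergence: D_KL(P||Q) = Σ p(x) log(p(x)/q(x))

Computing term by term:
  x=0: 2/5 × log_10[(2/5)/(7/15)] = 2/5 × -0.0669 = -0.0268
  x=1: 1/5 × log_10[(1/5)/(1/15)] = 1/5 × 0.4771 = 0.0954
  x=2: 2/5 × log_10[(2/5)/(7/15)] = 2/5 × -0.0669 = -0.0268

D_KL(P||Q) = 0.0419 dits

Note: KL divergence is always non-negative and equals 0 iff P = Q.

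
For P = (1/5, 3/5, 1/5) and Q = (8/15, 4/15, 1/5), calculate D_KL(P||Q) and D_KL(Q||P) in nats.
D_KL(P||Q) = 0.2904, D_KL(Q||P) = 0.3069

KL divergence is not symmetric: D_KL(P||Q) ≠ D_KL(Q||P) in general.

D_KL(P||Q) = 0.2904 nats
D_KL(Q||P) = 0.3069 nats

No, they are not equal!

This asymmetry is why KL divergence is not a true distance metric.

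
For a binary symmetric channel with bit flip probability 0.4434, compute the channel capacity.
0.0093 bits

For a binary symmetric channel (BSC) with error probability p:
Capacity C = 1 - H(p) bits per symbol

where H(p) = -p log₂(p) - (1-p) log₂(1-p) is the binary entropy function.

H(0.4434) = 0.9907 bits
C = 1 - 0.9907 = 0.0093 bits per symbol

This means we can reliably transmit up to 0.0093 bits of information per channel use.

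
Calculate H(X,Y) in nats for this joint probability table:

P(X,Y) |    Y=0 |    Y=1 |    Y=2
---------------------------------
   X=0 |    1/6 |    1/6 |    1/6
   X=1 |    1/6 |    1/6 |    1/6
1.7918 nats

Joint entropy is H(X,Y) = -Σ_{x,y} p(x,y) log p(x,y).

Summing over all non-zero entries:
H(X,Y) = -[1/6·log_e(1/6) + 1/6·log_e(1/6) + 1/6·log_e(1/6) + 1/6·log_e(1/6) + 1/6·log_e(1/6) + 1/6·log_e(1/6)]
H(X,Y) = 1.7918 nats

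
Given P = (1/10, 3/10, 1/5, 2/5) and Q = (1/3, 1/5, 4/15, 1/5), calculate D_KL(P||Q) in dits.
0.0960 dits

KL divergence: D_KL(P||Q) = Σ p(x) log(p(x)/q(x))

Computing term by term:
  x=0: 1/10 × log_10[(1/10)/(1/3)] = 1/10 × -0.5229 = -0.0523
  x=1: 3/10 × log_10[(3/10)/(1/5)] = 3/10 × 0.1761 = 0.0528
  x=2: 1/5 × log_10[(1/5)/(4/15)] = 1/5 × -0.1249 = -0.0250
  x=3: 2/5 × log_10[(2/5)/(1/5)] = 2/5 × 0.3010 = 0.1204

D_KL(P||Q) = 0.0960 dits

Note: KL divergence is always non-negative and equals 0 iff P = Q.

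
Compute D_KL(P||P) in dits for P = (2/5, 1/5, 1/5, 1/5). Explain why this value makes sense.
0.0000 dits

KL divergence satisfies the Gibbs inequality: D_KL(P||Q) ≥ 0 for all distributions P, Q.

D_KL(P||Q) = Σ p(x) log(p(x)/q(x))
Each term is p(x) × log_10(p(x)/p(x)) = p(x) × log_10(1) = 0, so the sum is 0.
D_KL(P||Q) = 0.0000 dits

When P = Q, the KL divergence is exactly 0, as there is no 'divergence' between identical distributions.

This non-negativity is a fundamental property: relative entropy cannot be negative because it measures how different Q is from P.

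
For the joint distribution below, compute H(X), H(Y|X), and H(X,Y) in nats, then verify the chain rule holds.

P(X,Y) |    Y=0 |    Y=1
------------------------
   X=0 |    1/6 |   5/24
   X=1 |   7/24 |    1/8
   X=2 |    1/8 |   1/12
H(X,Y) = 1.7117, H(X) = 1.0594, H(Y|X) = 0.6523 (all in nats)

Chain rule: H(X,Y) = H(X) + H(Y|X)

Left side — joint entropy directly:
H(X,Y) = -Σ p(x,y) log p(x,y) = 1.7117 nats

Right side — compute H(Y|X) from the conditional distributions:
P(X) = (3/8, 5/12, 5/24), so H(X) = 1.0594 nats
H(Y|X) = Σ_x P(X=x) · H(Y|X=x):
  P(Y|X=0) = (4/9, 5/9), H(Y|X=0) = 0.6870, weight P(X=0) = 3/8
  P(Y|X=1) = (7/10, 3/10), H(Y|X=1) = 0.6109, weight P(X=1) = 5/12
  P(Y|X=2) = (3/5, 2/5), H(Y|X=2) = 0.6730, weight P(X=2) = 5/24
H(Y|X) = 0.6523 nats

H(X) + H(Y|X) = 1.0594 + 0.6523 = 1.7117 nats

Both sides equal 1.7117 nats. ✓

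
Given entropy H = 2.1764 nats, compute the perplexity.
8.8145

Perplexity is e^H (or exp(H) for natural log).

H = 2.1764 nats
Perplexity = e^2.1764 = 8.8145

Interpretation: The model's uncertainty is equivalent to choosing uniformly among 8.8 options.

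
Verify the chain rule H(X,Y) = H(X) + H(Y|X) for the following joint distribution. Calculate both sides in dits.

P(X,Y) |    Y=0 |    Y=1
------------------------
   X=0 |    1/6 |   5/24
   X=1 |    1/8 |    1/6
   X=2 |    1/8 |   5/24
H(X,Y) = 0.7690, H(X) = 0.4749, H(Y|X) = 0.2942 (all in dits)

Chain rule: H(X,Y) = H(X) + H(Y|X)

Left side — joint entropy directly:
H(X,Y) = -Σ p(x,y) log p(x,y) = 0.7690 dits

Right side — compute H(Y|X) from the conditional distributions:
P(X) = (3/8, 7/24, 1/3), so H(X) = 0.4749 dits
H(Y|X) = Σ_x P(X=x) · H(Y|X=x):
  P(Y|X=0) = (4/9, 5/9), H(Y|X=0) = 0.2983, weight P(X=0) = 3/8
  P(Y|X=1) = (3/7, 4/7), H(Y|X=1) = 0.2966, weight P(X=1) = 7/24
  P(Y|X=2) = (3/8, 5/8), H(Y|X=2) = 0.2873, weight P(X=2) = 1/3
H(Y|X) = 0.2942 dits

H(X) + H(Y|X) = 0.4749 + 0.2942 = 0.7690 dits

Both sides equal 0.7690 dits. ✓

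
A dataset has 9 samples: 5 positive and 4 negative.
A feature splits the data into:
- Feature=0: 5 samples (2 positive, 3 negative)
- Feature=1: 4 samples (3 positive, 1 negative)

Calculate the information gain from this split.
0.0911 bits

Information Gain = H(Y) - H(Y|Feature)

Before split:
P(positive) = 5/9 = 0.5556
H(Y) = 0.9911 bits

After split:
Feature=0: H = 0.9710 bits (weight = 5/9)
Feature=1: H = 0.8113 bits (weight = 4/9)
H(Y|Feature) = (5/9)×0.9710 + (4/9)×0.8113 = 0.9000 bits

Information Gain = 0.9911 - 0.9000 = 0.0911 bits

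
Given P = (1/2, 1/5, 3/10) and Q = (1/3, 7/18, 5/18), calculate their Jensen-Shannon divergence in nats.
0.0240 nats

Jensen-Shannon divergence is:
JSD(P||Q) = 0.5 × D_KL(P||M) + 0.5 × D_KL(Q||M)
where M = 0.5 × (P + Q) is the mixture distribution.

M = 0.5 × (1/2, 1/5, 3/10) + 0.5 × (1/3, 7/18, 5/18) = (5/12, 0.294444, 0.288889)

D_KL(P||M) = 0.0251 nats
D_KL(Q||M) = 0.0229 nats

JSD(P||Q) = 0.5 × 0.0251 + 0.5 × 0.0229 = 0.0240 nats

Unlike KL divergence, JSD is symmetric and bounded: 0 ≤ JSD ≤ log(2).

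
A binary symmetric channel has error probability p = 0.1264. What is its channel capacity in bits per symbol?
0.4525 bits

For a binary symmetric channel (BSC) with error probability p:
Capacity C = 1 - H(p) bits per symbol

where H(p) = -p log₂(p) - (1-p) log₂(1-p) is the binary entropy function.

H(0.1264) = 0.5475 bits
C = 1 - 0.5475 = 0.4525 bits per symbol

This means we can reliably transmit up to 0.4525 bits of information per channel use.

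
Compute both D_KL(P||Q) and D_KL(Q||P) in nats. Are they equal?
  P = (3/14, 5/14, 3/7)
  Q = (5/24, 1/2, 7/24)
D_KL(P||Q) = 0.0508, D_KL(Q||P) = 0.0501

KL divergence is not symmetric: D_KL(P||Q) ≠ D_KL(Q||P) in general.

D_KL(P||Q) = 0.0508 nats
D_KL(Q||P) = 0.0501 nats

No, they are not equal!

This asymmetry is why KL divergence is not a true distance metric.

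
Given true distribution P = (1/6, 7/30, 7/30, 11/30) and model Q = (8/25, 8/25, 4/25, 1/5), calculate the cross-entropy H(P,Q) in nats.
1.4735 nats

Cross-entropy: H(P,Q) = -Σ p(x) log q(x)

Alternatively: H(P,Q) = H(P) + D_KL(P||Q)
H(P) = 1.3456 nats
D_KL(P||Q) = 0.1279 nats

H(P,Q) = 1.3456 + 0.1279 = 1.4735 nats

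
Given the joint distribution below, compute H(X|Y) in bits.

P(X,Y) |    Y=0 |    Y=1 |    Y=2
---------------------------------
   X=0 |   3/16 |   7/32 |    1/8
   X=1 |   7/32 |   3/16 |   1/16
0.9812 bits

Using the chain rule: H(X|Y) = H(X,Y) - H(Y)

First, compute H(X,Y) = 2.4899 bits

Marginal P(Y) = (13/32, 13/32, 3/16)
H(Y) = 1.5087 bits

H(X|Y) = H(X,Y) - H(Y) = 2.4899 - 1.5087 = 0.9812 bits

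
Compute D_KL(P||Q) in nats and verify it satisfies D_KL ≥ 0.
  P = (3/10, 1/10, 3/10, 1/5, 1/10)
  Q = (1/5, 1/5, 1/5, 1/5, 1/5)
0.1046 nats

KL divergence satisfies the Gibbs inequality: D_KL(P||Q) ≥ 0 for all distributions P, Q.

D_KL(P||Q) = Σ p(x) log(p(x)/q(x))
Term by term:
  x=0: 3/10 × log_e[(3/10)/(1/5)] = 0.1216
  x=1: 1/10 × log_e[(1/10)/(1/5)] = -0.0693
  x=2: 3/10 × log_e[(3/10)/(1/5)] = 0.1216
  x=3: 1/5 × log_e[(1/5)/(1/5)] = 0.0000
  x=4: 1/10 × log_e[(1/10)/(1/5)] = -0.0693
D_KL(P||Q) = 0.1046 nats

D_KL(P||Q) = 0.1046 ≥ 0 ✓

This non-negativity is a fundamental property: relative entropy cannot be negative because it measures how different Q is from P.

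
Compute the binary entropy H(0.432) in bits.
0.9866 bits

The binary entropy function is:
H(p) = -p log(p) - (1-p) log(1-p)

H(0.432) = -0.432 × log_2(0.432) - 0.568 × log_2(0.568)
H(0.432) = 0.9866 bits

Note: Binary entropy is maximized at p=0.5 (H=1 bit) and minimized at p=0 or p=1 (H=0).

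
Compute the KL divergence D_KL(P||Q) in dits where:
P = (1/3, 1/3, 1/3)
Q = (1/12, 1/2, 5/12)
0.1097 dits

KL divergence: D_KL(P||Q) = Σ p(x) log(p(x)/q(x))

Computing term by term:
  x=0: 1/3 × log_10[(1/3)/(1/12)] = 1/3 × 0.6021 = 0.2007
  x=1: 1/3 × log_10[(1/3)/(1/2)] = 1/3 × -0.1761 = -0.0587
  x=2: 1/3 × log_10[(1/3)/(5/12)] = 1/3 × -0.0969 = -0.0323

D_KL(P||Q) = 0.1097 dits

Note: KL divergence is always non-negative and equals 0 iff P = Q.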